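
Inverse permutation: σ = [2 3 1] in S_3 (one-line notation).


To find σ⁻¹, swap domain and range:
σ(1) = 2 → σ⁻¹(2) = 1
σ(2) = 3 → σ⁻¹(3) = 2
σ(3) = 1 → σ⁻¹(1) = 3

σ⁻¹ = [3 1 2]


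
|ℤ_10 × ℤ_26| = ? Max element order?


|ℤ_10 × ℤ_26| = 10 × 26 = 260
Max element order = lcm(10,26) = 130
Cyclic? No (gcd=2)

|ℤ_10×ℤ_26| = 260, max element order = 130


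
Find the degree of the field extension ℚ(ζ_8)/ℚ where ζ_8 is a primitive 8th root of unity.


[ℚ(ζ_n):ℚ] = deg Φ_n(x) = φ(n). Here φ(8) = 4

[ℚ(ζ_8)/ℚ where ζ_8 is a primitive 8th root of unity] = 4


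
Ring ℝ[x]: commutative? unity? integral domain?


Polynomial ring over ℝ (an integral domain) is a commutative integral domain with unity 1
Commutative: Yes
Integral domain: Yes
Has unity: Yes

ℝ[x]: Commutative=Yes, Unity=Yes


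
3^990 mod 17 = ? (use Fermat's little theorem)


Fermat's little theorem: if p is prime and gcd(a,p)=1, then a^(p-1) ≡ 1 (mod p)
p = 17 is prime, gcd(3,17) = 1
Reduce exponent: 990 mod 16 = 14
So 3^990 ≡ 3^14 (mod 17)
3^14 mod 17 = 2

3^990 ≡ 2 (mod 17)


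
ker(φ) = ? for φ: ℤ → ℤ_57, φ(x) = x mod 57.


Kernel = preimage of identity
ker(φ) = {x ∈ ℤ : x ≡ 0 (mod 57)} = 57ℤ = {0, ±57, ±114, ...}

ker(φ) = 57ℤ


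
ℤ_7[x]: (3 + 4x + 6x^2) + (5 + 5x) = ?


Add coefficients mod 7:
x^0: 3 + 5 = 1 (mod 7)
x^1: 4 + 5 = 2 (mod 7)
x^2: 6 + 0 = 6 (mod 7)
Result: 1 + 2x + 6x^2

f + g = 1 + 2x + 6x^2


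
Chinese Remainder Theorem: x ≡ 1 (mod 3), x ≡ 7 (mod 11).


m₁ = 3, m₂ = 11, gcd = 1, so CRT applies. M = m₁·m₂ = 33
Let M₁ = M/m₁ = 11, M₂ = M/m₂ = 3
Find y₁ ≡ M₁⁻¹ (mod m₁): 11⁻¹ ≡ 2 (mod 3)
Find y₂ ≡ M₂⁻¹ (mod m₂): 3⁻¹ ≡ 4 (mod 11)
x = a₁·M₁·y₁ + a₂·M₂·y₂ = 1·11·2 + 7·3·4 = 106
Reduce mod 33: x ≡ 7
Check: 7 mod 3 = 1 ✓, 7 mod 11 = 7 ✓

x ≡ 7 (mod 33)


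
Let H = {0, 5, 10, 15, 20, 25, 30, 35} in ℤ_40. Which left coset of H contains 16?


16 + H = {16 + h (mod 40) : h ∈ H}
16+0=16, 16+5=21, 16+10=26, 16+15=31, 16+20=36, 16+25=1, 16+30=6, 16+35=11
16 + H = {1, 6, 11, 16, 21, 26, 31, 36} = 1 + H

16 + H = {1, 6, 11, 16, 21, 26, 31, 36}


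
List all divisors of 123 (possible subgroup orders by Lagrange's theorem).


Lagrange's theorem: |H| divides |G|
|G| = 123
Divisors of 123: 1, 3, 41, 123

Possible subgroup orders: {1, 3, 41, 123}


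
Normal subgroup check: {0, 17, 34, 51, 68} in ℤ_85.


H = {0, 17, 34, 51, 68} in ℤ_85
ℤ_85 is abelian; every subgroup of an abelian group is normal

Yes, normal subgroup


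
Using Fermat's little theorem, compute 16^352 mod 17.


Fermat's little theorem: if p is prime and gcd(a,p)=1, then a^(p-1) ≡ 1 (mod p)
p = 17 is prime, gcd(16,17) = 1
Reduce exponent: 352 mod 16 = 0
So 16^352 ≡ 16^0 (mod 17)
16^0 = 1

16^352 ≡ 1 (mod 17)


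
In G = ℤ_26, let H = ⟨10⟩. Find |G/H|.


|⟨10⟩| = n / gcd(10, 26) = 26 / 2 = 13
H is normal (ℤ_26 is abelian).
|G/H| = |G| / |H| = 26 / 13 = 2

|G/H| = 2


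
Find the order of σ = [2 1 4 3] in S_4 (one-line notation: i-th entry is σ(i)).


Cycle decomposition: (1 2) (3 4)
Cycle lengths: 2, 2
Order = lcm(2, 2) = 2

ord(σ) = 2


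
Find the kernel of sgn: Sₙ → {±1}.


Kernel = preimage of identity
ker(sgn) = even permutations = Aₙ

ker(sgn) = Aₙ


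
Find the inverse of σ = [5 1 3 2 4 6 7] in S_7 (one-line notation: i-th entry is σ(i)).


To find σ⁻¹, swap domain and range:
σ(1) = 5 → σ⁻¹(5) = 1
σ(2) = 1 → σ⁻¹(1) = 2
σ(3) = 3 → σ⁻¹(3) = 3
σ(4) = 2 → σ⁻¹(2) = 4
σ(5) = 4 → σ⁻¹(4) = 5
σ(6) = 6 → σ⁻¹(6) = 6
σ(7) = 7 → σ⁻¹(7) = 7

σ⁻¹ = [2 4 3 5 1 6 7]


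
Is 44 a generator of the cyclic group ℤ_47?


g generates ℤ_n iff gcd(g, n) = 1
gcd(44, 47) = 1
Since gcd = 1, 44 is a generator.

Yes, 44 generates ℤ_47


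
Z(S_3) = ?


Z(G) = {g ∈ G | gx = xg for all x ∈ G}
S_n is non-abelian for n ≥ 3; Z(S_3) is trivial

Z(S_3) = {e}


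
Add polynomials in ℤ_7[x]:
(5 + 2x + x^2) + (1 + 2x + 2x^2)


Add coefficients mod 7:
x^0: 5 + 1 = 6 (mod 7)
x^1: 2 + 2 = 4 (mod 7)
x^2: 1 + 2 = 3 (mod 7)
Result: 6 + 4x + 3x^2

f + g = 6 + 4x + 3x^2


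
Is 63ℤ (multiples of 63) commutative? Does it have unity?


63ℤ is a commutative ring under +,× but has no multiplicative identity (1 ∉ 63ℤ); it has no zero divisors, but without unity it is not an integral domain
Commutative: Yes
Integral domain: No
Has unity: No

63ℤ (multiples of 63): Commutative=Yes, Unity=No


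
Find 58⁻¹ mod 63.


Use the extended Euclidean algorithm to write 1 = 58·s + 63·t; then s mod 63 is the inverse.
Euclidean algorithm:
  58 = 0·63 + 58
  63 = 1·58 + 5
  58 = 11·5 + 3
  5 = 1·3 + 2
  3 = 1·2 + 1
  2 = 2·1 + 0
gcd(58,63) = 1
Back-substitution gives: 58·(25) + 63·(-23) = 1
So 58⁻¹ ≡ 25 ≡ 25 (mod 63)
Check: 58 × 25 = 1450 ≡ 1 (mod 63) ✓

58⁻¹ ≡ 25 (mod 63)


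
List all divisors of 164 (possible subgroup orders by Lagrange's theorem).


Lagrange's theorem: |H| divides |G|
|G| = 164
Divisors of 164: 1, 2, 4, 41, 82, 164

Possible subgroup orders: {1, 2, 4, 41, 82, 164}


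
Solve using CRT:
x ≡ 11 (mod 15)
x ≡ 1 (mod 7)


m₁ = 15, m₂ = 7, gcd = 1, so CRT applies. M = m₁·m₂ = 105
Let M₁ = M/m₁ = 7, M₂ = M/m₂ = 15
Find y₁ ≡ M₁⁻¹ (mod m₁): 7⁻¹ ≡ 13 (mod 15)
Find y₂ ≡ M₂⁻¹ (mod m₂): 15⁻¹ ≡ 1 (mod 7)
x = a₁·M₁·y₁ + a₂·M₂·y₂ = 11·7·13 + 1·15·1 = 1016
Reduce mod 105: x ≡ 71
Check: 71 mod 15 = 11 ✓, 71 mod 7 = 1 ✓

x ≡ 71 (mod 105)


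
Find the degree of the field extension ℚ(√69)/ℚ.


√69 has minimal polynomial x² - 69 (irreducible over ℚ since 69 is squarefree)

[ℚ(√69)/ℚ] = 2


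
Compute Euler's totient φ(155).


Factor n: 155 = 5 × 31
φ(n) = n · ∏(1 - 1/p) over distinct primes p | n
φ(155) = 155 · (1 - 1/5) · (1 - 1/31) = 120

φ(155) = 120


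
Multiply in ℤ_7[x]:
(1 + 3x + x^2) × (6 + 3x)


Expand and collect like terms; reduce coefficients mod 7:
x^0: 1·6 = 6 ≡ 6 (mod 7)
x^1: 1·3 + 3·6 = 21 ≡ 0 (mod 7)
x^2: 3·3 + 1·6 = 15 ≡ 1 (mod 7)
x^3: 1·3 = 3 ≡ 3 (mod 7)
Result: 6 + x^2 + 3x^3

f · g = 6 + x^2 + 3x^3


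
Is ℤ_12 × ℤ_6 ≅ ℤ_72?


Comparing ℤ_12 × ℤ_6 and ℤ_72:
gcd(12,6) = 6 ≠ 1. Max element order in ℤ_12×ℤ_6 is lcm(12,6) = 12 < 72, so it has no element of order 72

No, ℤ_12 × ℤ_6 ≇ ℤ_72


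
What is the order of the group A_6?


|A_n| = n!/2 (even permutations)
|A_6| = 6!/2 = 720/2 = 360

|A_6| = 360


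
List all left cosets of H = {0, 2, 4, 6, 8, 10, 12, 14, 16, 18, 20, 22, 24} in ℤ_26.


H = {0, 2, 4, 6, 8, 10, 12, 14, 16, 18, 20, 22, 24}, |H| = 13
Number of cosets = |G|/|H| = 26/13 = 2
0 + H = {0, 2, 4, 6, 8, 10, 12, 14, 16, 18, 20, 22, 24}
1 + H = {1, 3, 5, 7, 9, 11, 13, 15, 17, 19, 21, 23, 25}

Cosets: 0+H={0,2,4,6,8,10,12,14,16,18,20,22,24}; 1+H={1,3,5,7,9,11,13,15,17,19,21,23,25}


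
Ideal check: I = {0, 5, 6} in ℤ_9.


Check ideal conditions for I = {0, 5, 6} in ℤ_9:
(1) I is an additive subgroup? No
(2) For r ∈ ℤ_9 and a ∈ I: r·a ∈ I? No  [counterexample: r=2, a=5, r·a mod 9 = 1 ∉ I]

No, I is not an ideal of ℤ_9


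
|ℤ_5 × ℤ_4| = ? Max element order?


|ℤ_5 × ℤ_4| = 5 × 4 = 20
Max element order = lcm(5,4) = 20
Cyclic? Yes (gcd=1)

|ℤ_5×ℤ_4| = 20, max element order = 20


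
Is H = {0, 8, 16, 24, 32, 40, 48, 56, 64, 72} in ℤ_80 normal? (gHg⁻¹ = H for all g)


H = {0, 8, 16, 24, 32, 40, 48, 56, 64, 72} in ℤ_80
ℤ_80 is abelian; every subgroup of an abelian group is normal

Yes, normal subgroup


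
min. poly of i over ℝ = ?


i satisfies x² + 1 = 0, irreducible over ℝ

Minimal polynomial: x² + 1


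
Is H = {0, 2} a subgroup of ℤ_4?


Subgroup test for H = {0, 2} in (ℤ_4, +):
(1) 0 ∈ H? Yes
(2) Closure: for all a,b ∈ H, (a+b) mod 4 ∈ H? Yes
(3) Inverses: for all a ∈ H, -a mod 4 ∈ H? Yes

Yes, H is a subgroup of ℤ_4


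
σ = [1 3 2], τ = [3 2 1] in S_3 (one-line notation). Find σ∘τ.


σ∘τ: apply τ first, then σ
1 →τ 3 →σ 2
2 →τ 2 →σ 3
3 →τ 1 →σ 1

σ∘τ = [2 3 1]


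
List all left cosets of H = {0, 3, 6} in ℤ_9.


H = {0, 3, 6}, |H| = 3
Number of cosets = |G|/|H| = 9/3 = 3
0 + H = {0, 3, 6}
1 + H = {1, 4, 7}
2 + H = {2, 5, 8}

Cosets: 0+H={0,3,6}; 1+H={1,4,7}; 2+H={2,5,8}


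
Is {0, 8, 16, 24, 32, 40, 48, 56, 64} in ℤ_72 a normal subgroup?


H = {0, 8, 16, 24, 32, 40, 48, 56, 64} in ℤ_72
ℤ_72 is abelian; every subgroup of an abelian group is normal

Yes, normal subgroup


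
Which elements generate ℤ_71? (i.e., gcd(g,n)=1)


g generates ℤ_n iff gcd(g,n) = 1
Prime factors of 71: 71
Generators are g ∈ {1,...,70} not divisible by any of these primes.
Generators: {1, 2, 3, 4, 5, 6, 7, 8, 9, 10, 11, 12, 13, 14, 15, 16, 17, 18, 19, 20, 21, 22, 23, 24, 25, 26, 27, 28, 29, 30, 31, 32, 33, 34, 35, 36, 37, 38, 39, 40, 41, 42, 43, 44, 45, 46, 47, 48, 49, 50, 51, 52, 53, 54, 55, 56, 57, 58, 59, 60, 61, 62, 63, 64, 65, 66, 67, 68, 69, 70}
Number of generators = φ(71) = 70

Generators of ℤ_71 = {1, 2, 3, 4, 5, 6, 7, 8, 9, 10, 11, 12, 13, 14, 15, 16, 17, 18, 19, 20, 21, 22, 23, 24, 25, 26, 27, 28, 29, 30, 31, 32, 33, 34, 35, 36, 37, 38, 39, 40, 41, 42, 43, 44, 45, 46, 47, 48, 49, 50, 51, 52, 53, 54, 55, 56, 57, 58, 59, 60, 61, 62, 63, 64, 65, 66, 67, 68, 69, 70}


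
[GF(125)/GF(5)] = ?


GF(125) = GF(5^3), so the extension degree is 3

[GF(125)/GF(5)] = 3


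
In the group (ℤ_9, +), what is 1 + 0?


Operation: addition mod 9
1 + 0 = (a + b) mod 9 with a = 1, b = 0

1 + 0 = 1


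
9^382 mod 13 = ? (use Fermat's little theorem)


Fermat's little theorem: if p is prime and gcd(a,p)=1, then a^(p-1) ≡ 1 (mod p)
p = 13 is prime, gcd(9,13) = 1
Reduce exponent: 382 mod 12 = 10
So 9^382 ≡ 9^10 (mod 13)
9^10 mod 13 = 9

9^382 ≡ 9 (mod 13)


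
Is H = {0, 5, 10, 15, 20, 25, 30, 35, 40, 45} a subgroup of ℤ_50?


Subgroup test for H = {0, 5, 10, 15, 20, 25, 30, 35, 40, 45} in (ℤ_50, +):
(1) 0 ∈ H? Yes
(2) Closure: for all a,b ∈ H, (a+b) mod 50 ∈ H? Yes
(3) Inverses: for all a ∈ H, -a mod 50 ∈ H? Yes

Yes, H is a subgroup of ℤ_50


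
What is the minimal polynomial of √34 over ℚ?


√34 satisfies x² - 34 = 0, irreducible over ℚ since 34 is squarefree

Minimal polynomial: x² - 34


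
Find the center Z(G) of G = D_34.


Z(G) = {g ∈ G | gx = xg for all x ∈ G}
For even n, Z(D_n) = {e, r^(n/2)}: the 180° rotation r^17 commutes with every reflection and rotation

Z(D_34) = {e, r^17}


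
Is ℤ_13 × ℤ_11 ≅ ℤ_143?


Comparing ℤ_13 × ℤ_11 and ℤ_143:
gcd(13,11) = 1, so ℤ_13 × ℤ_11 ≅ ℤ_143 (CRT)

Yes, ℤ_13 × ℤ_11 ≅ ℤ_143


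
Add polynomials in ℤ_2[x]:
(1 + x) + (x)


Add coefficients mod 2:
x^0: 1 + 0 = 1 (mod 2)
x^1: 1 + 1 = 0 (mod 2)
Result: 1

f + g = 1


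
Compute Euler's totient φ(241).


Factor n: 241 = 241
φ(n) = n · ∏(1 - 1/p) over distinct primes p | n
φ(241) = 241 · (1 - 1/241) = 240

φ(241) = 240


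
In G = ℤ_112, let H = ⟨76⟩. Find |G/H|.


|⟨76⟩| = n / gcd(76, 112) = 112 / 4 = 28
H is normal (ℤ_112 is abelian).
|G/H| = |G| / |H| = 112 / 28 = 4

|G/H| = 4


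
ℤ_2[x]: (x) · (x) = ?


Expand and collect like terms; reduce coefficients mod 2:
x^0: 0·0 = 0 ≡ 0 (mod 2)
x^1: 0·1 + 1·0 = 0 ≡ 0 (mod 2)
x^2: 1·1 = 1 ≡ 1 (mod 2)
Result: x^2

f · g = x^2


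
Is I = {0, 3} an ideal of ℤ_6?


Check ideal conditions for I = {0, 3} in ℤ_6:
(1) I is an additive subgroup? Yes
(2) For r ∈ ℤ_6 and a ∈ I: r·a ∈ I? Yes

Yes, I is an ideal of ℤ_6


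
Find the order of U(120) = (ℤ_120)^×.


U(n) is the group of units mod n; |U(n)| = φ(n)
|U(120)| = φ(120) = 32

|U(120) = (ℤ_120)^×| = 32


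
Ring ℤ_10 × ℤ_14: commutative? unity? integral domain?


Direct product ring; commutative with unity (1,1); but (1,0)·(0,1) = (0,0) gives zero divisors, so not an integral domain
Commutative: Yes
Integral domain: No
Has unity: Yes

ℤ_10 × ℤ_14: Commutative=Yes, Unity=Yes


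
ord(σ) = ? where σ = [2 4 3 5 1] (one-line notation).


Cycle decomposition: (1 2 4 5)
Cycle lengths: 4
Order = lcm(4) = 4

ord(σ) = 4


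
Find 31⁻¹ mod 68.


Use the extended Euclidean algorithm to write 1 = 31·s + 68·t; then s mod 68 is the inverse.
Euclidean algorithm:
  31 = 0·68 + 31
  68 = 2·31 + 6
  31 = 5·6 + 1
  6 = 6·1 + 0
gcd(31,68) = 1
Back-substitution gives: 31·(11) + 68·(-5) = 1
So 31⁻¹ ≡ 11 ≡ 11 (mod 68)
Check: 31 × 11 = 341 ≡ 1 (mod 68) ✓

31⁻¹ ≡ 11 (mod 68)


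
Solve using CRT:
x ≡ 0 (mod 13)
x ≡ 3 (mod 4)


m₁ = 13, m₂ = 4, gcd = 1, so CRT applies. M = m₁·m₂ = 52
Let M₁ = M/m₁ = 4, M₂ = M/m₂ = 13
Find y₁ ≡ M₁⁻¹ (mod m₁): 4⁻¹ ≡ 10 (mod 13)
Find y₂ ≡ M₂⁻¹ (mod m₂): 13⁻¹ ≡ 1 (mod 4)
x = a₁·M₁·y₁ + a₂·M₂·y₂ = 0·4·10 + 3·13·1 = 39
Reduce mod 52: x ≡ 39
Check: 39 mod 13 = 0 ✓, 39 mod 4 = 3 ✓

x ≡ 39 (mod 52)


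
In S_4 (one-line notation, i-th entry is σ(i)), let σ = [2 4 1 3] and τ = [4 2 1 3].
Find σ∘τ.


σ∘τ: apply τ first, then σ
1 →τ 4 →σ 3
2 →τ 2 →σ 4
3 →τ 1 →σ 2
4 →τ 3 →σ 1

σ∘τ = [3 4 2 1]


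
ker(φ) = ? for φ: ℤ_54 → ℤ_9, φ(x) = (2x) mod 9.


Kernel = preimage of identity
ker(φ) = {x ∈ ℤ_54 : 2x ≡ 0 (mod 9)}. Since 9 | 54, φ is well-defined. The kernel is the cyclic subgroup ⟨9⟩ of ℤ_54 (order 6), i.e. {0, 9, 18, 27, 36, 45}

ker(φ) = {0, 9, 18, 27, 36, 45}


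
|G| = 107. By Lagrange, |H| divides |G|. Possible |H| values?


Lagrange's theorem: |H| divides |G|
|G| = 107
Divisors of 107: 1, 107

Possible subgroup orders: {1, 107}


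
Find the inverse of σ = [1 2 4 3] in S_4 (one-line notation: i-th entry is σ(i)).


To find σ⁻¹, swap domain and range:
σ(1) = 1 → σ⁻¹(1) = 1
σ(2) = 2 → σ⁻¹(2) = 2
σ(3) = 4 → σ⁻¹(4) = 3
σ(4) = 3 → σ⁻¹(3) = 4

σ⁻¹ = [1 2 4 3]


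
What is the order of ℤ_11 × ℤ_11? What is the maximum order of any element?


|ℤ_11 × ℤ_11| = 11 × 11 = 121
Max element order = lcm(11,11) = 11
Cyclic? No (gcd=11)

|ℤ_11×ℤ_11| = 121, max element order = 11


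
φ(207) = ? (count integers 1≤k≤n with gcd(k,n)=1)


Factor n: 207 = 3^2 × 23
φ(n) = n · ∏(1 - 1/p) over distinct primes p | n
φ(207) = 207 · (1 - 1/3) · (1 - 1/23) = 132

φ(207) = 132


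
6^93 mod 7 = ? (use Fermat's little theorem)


Fermat's little theorem: if p is prime and gcd(a,p)=1, then a^(p-1) ≡ 1 (mod p)
p = 7 is prime, gcd(6,7) = 1
Reduce exponent: 93 mod 6 = 3
So 6^93 ≡ 6^3 (mod 7)
6^3 mod 7 = 6

6^93 ≡ 6 (mod 7)


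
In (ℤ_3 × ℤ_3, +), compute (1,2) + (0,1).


Operation: componentwise addition mod (3, 3)
(1,2) + (0,1) = ((a₁+b₁) mod 3, (a₂+b₂) mod 3) with a = (1,2), b = (0,1)

(1,2) + (0,1) = (1,0)


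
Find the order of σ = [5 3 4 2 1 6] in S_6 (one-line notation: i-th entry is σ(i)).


Cycle decomposition: (1 5) (2 3 4)
Cycle lengths: 2, 3
Order = lcm(2, 3) = 6

ord(σ) = 6


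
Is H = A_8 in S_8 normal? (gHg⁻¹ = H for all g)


H = A_8 in S_8
A_8 has index 2 in S_8, and every subgroup of index 2 is normal

Yes, normal subgroup


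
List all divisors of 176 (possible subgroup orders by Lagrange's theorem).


Lagrange's theorem: |H| divides |G|
|G| = 176
Divisors of 176: 1, 2, 4, 8, 11, 16, 22, 44, 88, 176

Possible subgroup orders: {1, 2, 4, 8, 11, 16, 22, 44, 88, 176}


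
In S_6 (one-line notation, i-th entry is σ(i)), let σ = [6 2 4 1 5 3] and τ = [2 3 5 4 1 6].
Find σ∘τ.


σ∘τ: apply τ first, then σ
1 →τ 2 →σ 2
2 →τ 3 →σ 4
3 →τ 5 →σ 5
4 →τ 4 →σ 1
5 →τ 1 →σ 6
6 →τ 6 →σ 3

σ∘τ = [2 4 5 1 6 3]


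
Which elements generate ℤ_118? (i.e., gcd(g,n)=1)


g generates ℤ_n iff gcd(g,n) = 1
Prime factors of 118: 2, 59
Generators are g ∈ {1,...,117} not divisible by any of these primes.
Generators: {1, 3, 5, 7, 9, 11, 13, 15, 17, 19, 21, 23, 25, 27, 29, 31, 33, 35, 37, 39, 41, 43, 45, 47, 49, 51, 53, 55, 57, 61, 63, 65, 67, 69, 71, 73, 75, 77, 79, 81, 83, 85, 87, 89, 91, 93, 95, 97, 99, 101, 103, 105, 107, 109, 111, 113, 115, 117}
Number of generators = φ(118) = 58

Generators of ℤ_118 = {1, 3, 5, 7, 9, 11, 13, 15, 17, 19, 21, 23, 25, 27, 29, 31, 33, 35, 37, 39, 41, 43, 45, 47, 49, 51, 53, 55, 57, 61, 63, 65, 67, 69, 71, 73, 75, 77, 79, 81, 83, 85, 87, 89, 91, 93, 95, 97, 99, 101, 103, 105, 107, 109, 111, 113, 115, 117}


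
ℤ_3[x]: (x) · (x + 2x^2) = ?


Expand and collect like terms; reduce coefficients mod 3:
x^0: 0·0 = 0 ≡ 0 (mod 3)
x^1: 0·1 + 1·0 = 0 ≡ 0 (mod 3)
x^2: 0·2 + 1·1 = 1 ≡ 1 (mod 3)
x^3: 1·2 = 2 ≡ 2 (mod 3)
Result: x^2 + 2x^3

f · g = x^2 + 2x^3


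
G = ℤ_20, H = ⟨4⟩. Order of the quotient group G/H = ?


|⟨4⟩| = n / gcd(4, 20) = 20 / 4 = 5
H is normal (ℤ_20 is abelian).
|G/H| = |G| / |H| = 20 / 5 = 4

|G/H| = 4


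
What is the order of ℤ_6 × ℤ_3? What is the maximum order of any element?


|ℤ_6 × ℤ_3| = 6 × 3 = 18
Max element order = lcm(6,3) = 6
Cyclic? No (gcd=3)

|ℤ_6×ℤ_3| = 18, max element order = 6


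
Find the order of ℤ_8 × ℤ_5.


|A × B| = |A| · |B|
|ℤ_8 × ℤ_5| = 8 × 5 = 40

|ℤ_8 × ℤ_5| = 40


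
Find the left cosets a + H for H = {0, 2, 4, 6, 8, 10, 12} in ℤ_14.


H = {0, 2, 4, 6, 8, 10, 12}, |H| = 7
Number of cosets = |G|/|H| = 14/7 = 2
0 + H = {0, 2, 4, 6, 8, 10, 12}
1 + H = {1, 3, 5, 7, 9, 11, 13}

Cosets: 0+H={0,2,4,6,8,10,12}; 1+H={1,3,5,7,9,11,13}


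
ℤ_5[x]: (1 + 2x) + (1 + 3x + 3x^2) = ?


Add coefficients mod 5:
x^0: 1 + 1 = 2 (mod 5)
x^1: 2 + 3 = 0 (mod 5)
x^2: 0 + 3 = 3 (mod 5)
Result: 2 + 3x^2

f + g = 2 + 3x^2


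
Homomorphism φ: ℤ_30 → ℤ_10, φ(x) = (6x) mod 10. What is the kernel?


Kernel = preimage of identity
ker(φ) = {x ∈ ℤ_30 : 6x ≡ 0 (mod 10)}. Since 10 | 30, φ is well-defined. The kernel is the cyclic subgroup ⟨5⟩ of ℤ_30 (order 6), i.e. {0, 5, 10, 15, 20, 25}

ker(φ) = {0, 5, 10, 15, 20, 25}


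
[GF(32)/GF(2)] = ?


GF(32) = GF(2^5), so the extension degree is 5

[GF(32)/GF(2)] = 5


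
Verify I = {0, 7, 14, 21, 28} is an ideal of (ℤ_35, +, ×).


Check ideal conditions for I = {0, 7, 14, 21, 28} in ℤ_35:
(1) I is an additive subgroup? Yes
(2) For r ∈ ℤ_35 and a ∈ I: r·a ∈ I? Yes

Yes, I is an ideal of ℤ_35


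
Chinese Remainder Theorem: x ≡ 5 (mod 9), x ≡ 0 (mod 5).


m₁ = 9, m₂ = 5, gcd = 1, so CRT applies. M = m₁·m₂ = 45
Let M₁ = M/m₁ = 5, M₂ = M/m₂ = 9
Find y₁ ≡ M₁⁻¹ (mod m₁): 5⁻¹ ≡ 2 (mod 9)
Find y₂ ≡ M₂⁻¹ (mod m₂): 9⁻¹ ≡ 4 (mod 5)
x = a₁·M₁·y₁ + a₂·M₂·y₂ = 5·5·2 + 0·9·4 = 50
Reduce mod 45: x ≡ 5
Check: 5 mod 9 = 5 ✓, 5 mod 5 = 0 ✓

x ≡ 5 (mod 45)


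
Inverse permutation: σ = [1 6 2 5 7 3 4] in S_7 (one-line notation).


To find σ⁻¹, swap domain and range:
σ(1) = 1 → σ⁻¹(1) = 1
σ(2) = 6 → σ⁻¹(6) = 2
σ(3) = 2 → σ⁻¹(2) = 3
σ(4) = 5 → σ⁻¹(5) = 4
σ(5) = 7 → σ⁻¹(7) = 5
σ(6) = 3 → σ⁻¹(3) = 6
σ(7) = 4 → σ⁻¹(4) = 7

σ⁻¹ = [1 3 6 7 4 2 5]


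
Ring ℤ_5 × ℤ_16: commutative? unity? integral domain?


Direct product ring; commutative with unity (1,1); but (1,0)·(0,1) = (0,0) gives zero divisors, so not an integral domain
Commutative: Yes
Integral domain: No
Has unity: Yes

ℤ_5 × ℤ_16: Commutative=Yes, Unity=Yes


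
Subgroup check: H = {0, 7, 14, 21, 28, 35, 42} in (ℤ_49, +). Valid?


Subgroup test for H = {0, 7, 14, 21, 28, 35, 42} in (ℤ_49, +):
(1) 0 ∈ H? Yes
(2) Closure: for all a,b ∈ H, (a+b) mod 49 ∈ H? Yes
(3) Inverses: for all a ∈ H, -a mod 49 ∈ H? Yes

Yes, H is a subgroup of ℤ_49


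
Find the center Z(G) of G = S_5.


Z(G) = {g ∈ G | gx = xg for all x ∈ G}
S_n is non-abelian for n ≥ 3; Z(S_5) is trivial

Z(S_5) = {e}


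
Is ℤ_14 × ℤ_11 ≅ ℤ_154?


Comparing ℤ_14 × ℤ_11 and ℤ_154:
gcd(14,11) = 1, so ℤ_14 × ℤ_11 ≅ ℤ_154 (CRT)

Yes, ℤ_14 × ℤ_11 ≅ ℤ_154


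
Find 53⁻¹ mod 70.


Use the extended Euclidean algorithm to write 1 = 53·s + 70·t; then s mod 70 is the inverse.
Euclidean algorithm:
  53 = 0·70 + 53
  70 = 1·53 + 17
  53 = 3·17 + 2
  17 = 8·2 + 1
  2 = 2·1 + 0
gcd(53,70) = 1
Back-substitution gives: 53·(-33) + 70·(25) = 1
So 53⁻¹ ≡ -33 ≡ 37 (mod 70)
Check: 53 × 37 = 1961 ≡ 1 (mod 70) ✓

53⁻¹ ≡ 37 (mod 70)


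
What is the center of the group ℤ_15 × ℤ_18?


Z(G) = {g ∈ G | gx = xg for all x ∈ G}
Direct product of abelian groups is abelian, so Z(G) = G

Z(ℤ_15 × ℤ_18) = ℤ_15 × ℤ_18


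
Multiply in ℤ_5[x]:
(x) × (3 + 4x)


Expand and collect like terms; reduce coefficients mod 5:
x^0: 0·3 = 0 ≡ 0 (mod 5)
x^1: 0·4 + 1·3 = 3 ≡ 3 (mod 5)
x^2: 1·4 = 4 ≡ 4 (mod 5)
Result: 3x + 4x^2

f · g = 3x + 4x^2


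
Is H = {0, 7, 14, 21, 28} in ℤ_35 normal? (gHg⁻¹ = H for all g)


H = {0, 7, 14, 21, 28} in ℤ_35
ℤ_35 is abelian; every subgroup of an abelian group is normal

Yes, normal subgroup


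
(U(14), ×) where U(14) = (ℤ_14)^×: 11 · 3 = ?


Operation: multiplication mod 14
11 · 3 = (a × b) mod 14 with a = 11, b = 3

11 · 3 = 5


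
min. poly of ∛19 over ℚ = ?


∛19 satisfies x³ - 19 = 0, irreducible over ℚ (no rational root; 19 is not a perfect cube)

Minimal polynomial: x³ - 19


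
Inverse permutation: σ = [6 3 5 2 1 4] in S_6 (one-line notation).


To find σ⁻¹, swap domain and range:
σ(1) = 6 → σ⁻¹(6) = 1
σ(2) = 3 → σ⁻¹(3) = 2
σ(3) = 5 → σ⁻¹(5) = 3
σ(4) = 2 → σ⁻¹(2) = 4
σ(5) = 1 → σ⁻¹(1) = 5
σ(6) = 4 → σ⁻¹(4) = 6

σ⁻¹ = [5 4 2 6 3 1]


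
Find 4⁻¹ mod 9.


Use the extended Euclidean algorithm to write 1 = 4·s + 9·t; then s mod 9 is the inverse.
Euclidean algorithm:
  4 = 0·9 + 4
  9 = 2·4 + 1
  4 = 4·1 + 0
gcd(4,9) = 1
Back-substitution gives: 4·(-2) + 9·(1) = 1
So 4⁻¹ ≡ -2 ≡ 7 (mod 9)
Check: 4 × 7 = 28 ≡ 1 (mod 9) ✓

4⁻¹ ≡ 7 (mod 9)


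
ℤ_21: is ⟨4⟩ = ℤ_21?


g generates ℤ_n iff gcd(g, n) = 1
gcd(4, 21) = 1
Since gcd = 1, 4 is a generator.

Yes, 4 generates ℤ_21


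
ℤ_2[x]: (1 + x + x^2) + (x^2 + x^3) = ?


Add coefficients mod 2:
x^0: 1 + 0 = 1 (mod 2)
x^1: 1 + 0 = 1 (mod 2)
x^2: 1 + 1 = 0 (mod 2)
x^3: 0 + 1 = 1 (mod 2)
Result: 1 + x + x^3

f + g = 1 + x + x^3


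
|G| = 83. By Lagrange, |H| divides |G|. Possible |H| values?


Lagrange's theorem: |H| divides |G|
|G| = 83
Divisors of 83: 1, 83

Possible subgroup orders: {1, 83}


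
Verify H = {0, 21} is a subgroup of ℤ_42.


Subgroup test for H = {0, 21} in (ℤ_42, +):
(1) 0 ∈ H? Yes
(2) Closure: for all a,b ∈ H, (a+b) mod 42 ∈ H? Yes
(3) Inverses: for all a ∈ H, -a mod 42 ∈ H? Yes

Yes, H is a subgroup of ℤ_42


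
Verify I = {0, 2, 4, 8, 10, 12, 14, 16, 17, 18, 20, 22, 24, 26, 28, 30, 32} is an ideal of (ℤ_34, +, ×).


Check ideal conditions for I = {0, 2, 4, 8, 10, 12, 14, 16, 17, 18, 20, 22, 24, 26, 28, 30, 32} in ℤ_34:
(1) I is an additive subgroup? No
(2) For r ∈ ℤ_34 and a ∈ I: r·a ∈ I? No  [counterexample: r=2, a=20, r·a mod 34 = 6 ∉ I]

No, I is not an ideal of ℤ_34


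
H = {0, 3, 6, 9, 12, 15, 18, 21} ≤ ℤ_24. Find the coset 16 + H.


16 + H = {16 + h (mod 24) : h ∈ H}
16+0=16, 16+3=19, 16+6=22, 16+9=1, 16+12=4, 16+15=7, 16+18=10, 16+21=13
16 + H = {1, 4, 7, 10, 13, 16, 19, 22} = 1 + H

16 + H = {1, 4, 7, 10, 13, 16, 19, 22}


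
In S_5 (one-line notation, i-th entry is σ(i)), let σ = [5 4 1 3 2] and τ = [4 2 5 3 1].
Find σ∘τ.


σ∘τ: apply τ first, then σ
1 →τ 4 →σ 3
2 →τ 2 →σ 4
3 →τ 5 →σ 2
4 →τ 3 →σ 1
5 →τ 1 →σ 5

σ∘τ = [3 4 2 1 5]


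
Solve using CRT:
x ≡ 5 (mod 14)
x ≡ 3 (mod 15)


m₁ = 14, m₂ = 15, gcd = 1, so CRT applies. M = m₁·m₂ = 210
Let M₁ = M/m₁ = 15, M₂ = M/m₂ = 14
Find y₁ ≡ M₁⁻¹ (mod m₁): 15⁻¹ ≡ 1 (mod 14)
Find y₂ ≡ M₂⁻¹ (mod m₂): 14⁻¹ ≡ 14 (mod 15)
x = a₁·M₁·y₁ + a₂·M₂·y₂ = 5·15·1 + 3·14·14 = 663
Reduce mod 210: x ≡ 33
Check: 33 mod 14 = 5 ✓, 33 mod 15 = 3 ✓

x ≡ 33 (mod 210)


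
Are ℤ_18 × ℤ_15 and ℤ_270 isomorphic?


Comparing ℤ_18 × ℤ_15 and ℤ_270:
gcd(18,15) = 3 ≠ 1. Max element order in ℤ_18×ℤ_15 is lcm(18,15) = 90 < 270, so it has no element of order 270

No, ℤ_18 × ℤ_15 ≇ ℤ_270


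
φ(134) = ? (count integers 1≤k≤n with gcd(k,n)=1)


Factor n: 134 = 2 × 67
φ(n) = n · ∏(1 - 1/p) over distinct primes p | n
φ(134) = 134 · (1 - 1/2) · (1 - 1/67) = 66

φ(134) = 66


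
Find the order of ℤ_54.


ℤ_n has n elements.

|ℤ_54| = 54


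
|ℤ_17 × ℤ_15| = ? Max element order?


|ℤ_17 × ℤ_15| = 17 × 15 = 255
Max element order = lcm(17,15) = 255
Cyclic? Yes (gcd=1)

|ℤ_17×ℤ_15| = 255, max element order = 255


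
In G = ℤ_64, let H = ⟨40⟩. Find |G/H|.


|⟨40⟩| = n / gcd(40, 64) = 64 / 8 = 8
H is normal (ℤ_64 is abelian).
|G/H| = |G| / |H| = 64 / 8 = 8

|G/H| = 8


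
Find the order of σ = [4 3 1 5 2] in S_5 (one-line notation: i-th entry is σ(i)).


Cycle decomposition: (1 4 5 2 3)
Cycle lengths: 5
Order = lcm(5) = 5

ord(σ) = 5


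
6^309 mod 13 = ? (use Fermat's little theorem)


Fermat's little theorem: if p is prime and gcd(a,p)=1, then a^(p-1) ≡ 1 (mod p)
p = 13 is prime, gcd(6,13) = 1
Reduce exponent: 309 mod 12 = 9
So 6^309 ≡ 6^9 (mod 13)
6^9 mod 13 = 5

6^309 ≡ 5 (mod 13)


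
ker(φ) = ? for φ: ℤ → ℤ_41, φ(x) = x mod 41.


Kernel = preimage of identity
ker(φ) = {x ∈ ℤ : x ≡ 0 (mod 41)} = 41ℤ = {0, ±41, ±82, ...}

ker(φ) = 41ℤ


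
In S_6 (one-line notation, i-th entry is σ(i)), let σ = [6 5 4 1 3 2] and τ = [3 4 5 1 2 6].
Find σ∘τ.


σ∘τ: apply τ first, then σ
1 →τ 3 →σ 4
2 →τ 4 →σ 1
3 →τ 5 →σ 3
4 →τ 1 →σ 6
5 →τ 2 →σ 5
6 →τ 6 →σ 2

σ∘τ = [4 1 3 6 5 2]


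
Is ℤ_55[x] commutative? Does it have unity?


ℤ_55 has zero divisors (5·11 ≡ 0), and these lift to constant zero divisors in ℤ_55[x]; so not an integral domain
Commutative: Yes
Integral domain: No
Has unity: Yes

ℤ_55[x]: Commutative=Yes, Unity=Yes


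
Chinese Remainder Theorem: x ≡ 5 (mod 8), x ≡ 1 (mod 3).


m₁ = 8, m₂ = 3, gcd = 1, so CRT applies. M = m₁·m₂ = 24
Let M₁ = M/m₁ = 3, M₂ = M/m₂ = 8
Find y₁ ≡ M₁⁻¹ (mod m₁): 3⁻¹ ≡ 3 (mod 8)
Find y₂ ≡ M₂⁻¹ (mod m₂): 8⁻¹ ≡ 2 (mod 3)
x = a₁·M₁·y₁ + a₂·M₂·y₂ = 5·3·3 + 1·8·2 = 61
Reduce mod 24: x ≡ 13
Check: 13 mod 8 = 5 ✓, 13 mod 3 = 1 ✓

x ≡ 13 (mod 24)


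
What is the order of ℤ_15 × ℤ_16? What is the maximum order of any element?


|ℤ_15 × ℤ_16| = 15 × 16 = 240
Max element order = lcm(15,16) = 240
Cyclic? Yes (gcd=1)

|ℤ_15×ℤ_16| = 240, max element order = 240


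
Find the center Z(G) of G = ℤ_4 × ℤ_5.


Z(G) = {g ∈ G | gx = xg for all x ∈ G}
Direct product of abelian groups is abelian, so Z(G) = G

Z(ℤ_4 × ℤ_5) = ℤ_4 × ℤ_5


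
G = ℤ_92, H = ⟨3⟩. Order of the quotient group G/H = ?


|⟨3⟩| = n / gcd(3, 92) = 92 / 1 = 92
H is normal (ℤ_92 is abelian).
|G/H| = |G| / |H| = 92 / 92 = 1

|G/H| = 1


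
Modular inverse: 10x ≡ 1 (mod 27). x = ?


Use the extended Euclidean algorithm to write 1 = 10·s + 27·t; then s mod 27 is the inverse.
Euclidean algorithm:
  10 = 0·27 + 10
  27 = 2·10 + 7
  10 = 1·7 + 3
  7 = 2·3 + 1
  3 = 3·1 + 0
gcd(10,27) = 1
Back-substitution gives: 10·(-8) + 27·(3) = 1
So 10⁻¹ ≡ -8 ≡ 19 (mod 27)
Check: 10 × 19 = 190 ≡ 1 (mod 27) ✓

10⁻¹ ≡ 19 (mod 27)


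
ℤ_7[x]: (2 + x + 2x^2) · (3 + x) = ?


Expand and collect like terms; reduce coefficients mod 7:
x^0: 2·3 = 6 ≡ 6 (mod 7)
x^1: 2·1 + 1·3 = 5 ≡ 5 (mod 7)
x^2: 1·1 + 2·3 = 7 ≡ 0 (mod 7)
x^3: 2·1 = 2 ≡ 2 (mod 7)
Result: 6 + 5x + 2x^3

f · g = 6 + 5x + 2x^3


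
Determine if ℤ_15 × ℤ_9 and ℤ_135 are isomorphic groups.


Comparing ℤ_15 × ℤ_9 and ℤ_135:
gcd(15,9) = 3 ≠ 1. Max element order in ℤ_15×ℤ_9 is lcm(15,9) = 45 < 135, so it has no element of order 135

No, ℤ_15 × ℤ_9 ≇ ℤ_135


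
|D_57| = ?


|D_n| = 2n (n rotations and n reflections)
|D_57| = 2×57 = 114

|D_57| = 114


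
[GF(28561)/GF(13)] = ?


GF(28561) = GF(13^4), so the extension degree is 4

[GF(28561)/GF(13)] = 4


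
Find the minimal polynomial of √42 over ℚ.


√42 satisfies x² - 42 = 0, irreducible over ℚ since 42 is squarefree

Minimal polynomial: x² - 42


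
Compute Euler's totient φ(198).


Factor n: 198 = 2 × 3^2 × 11
φ(n) = n · ∏(1 - 1/p) over distinct primes p | n
φ(198) = 198 · (1 - 1/2) · (1 - 1/3) · (1 - 1/11) = 60

φ(198) = 60


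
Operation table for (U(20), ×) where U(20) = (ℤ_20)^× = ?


Elements: {1, 3, 7, 9, 11, 13, 17, 19}
Operation: multiplication mod 20
Entry (a, b) = (a × b) mod 20

Cayley table:
   |  1 |  3 |  7 |  9 | 11 | 13 | 17 | 19
 1 |  1 |  3 |  7 |  9 | 11 | 13 | 17 | 19
 3 |  3 |  9 |  1 |  7 | 13 | 19 | 11 | 17
 7 |  7 |  1 |  9 |  3 | 17 | 11 | 19 | 13
 9 |  9 |  7 |  3 |  1 | 19 | 17 | 13 | 11
11 | 11 | 13 | 17 | 19 |  1 |  3 |  7 |  9
13 | 13 | 19 | 11 | 17 |  3 |  9 |  1 |  7
17 | 17 | 11 | 19 | 13 |  7 |  1 |  9 |  3
19 | 19 | 17 | 13 | 11 |  9 |  7 |  3 |  1


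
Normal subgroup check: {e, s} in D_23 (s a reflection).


H = {e, s} in D_23 (s a reflection)
r·s·r⁻¹ = sr⁻² ≠ s for n ≥ 3, so {e, s} is not closed under conjugation

No, not a normal subgroup


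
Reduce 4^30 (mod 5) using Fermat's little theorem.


Fermat's little theorem: if p is prime and gcd(a,p)=1, then a^(p-1) ≡ 1 (mod p)
p = 5 is prime, gcd(4,5) = 1
Reduce exponent: 30 mod 4 = 2
So 4^30 ≡ 4^2 (mod 5)
4^2 mod 5 = 1

4^30 ≡ 1 (mod 5)


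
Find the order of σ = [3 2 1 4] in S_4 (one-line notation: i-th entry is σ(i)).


Cycle decomposition: (1 3)
Cycle lengths: 2
Order = lcm(2) = 2

ord(σ) = 2


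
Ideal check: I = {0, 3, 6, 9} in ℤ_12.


Check ideal conditions for I = {0, 3, 6, 9} in ℤ_12:
(1) I is an additive subgroup? Yes
(2) For r ∈ ℤ_12 and a ∈ I: r·a ∈ I? Yes

Yes, I is an ideal of ℤ_12


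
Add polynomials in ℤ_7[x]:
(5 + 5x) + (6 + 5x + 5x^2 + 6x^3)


Add coefficients mod 7:
x^0: 5 + 6 = 4 (mod 7)
x^1: 5 + 5 = 3 (mod 7)
x^2: 0 + 5 = 5 (mod 7)
x^3: 0 + 6 = 6 (mod 7)
Result: 4 + 3x + 5x^2 + 6x^3

f + g = 4 + 3x + 5x^2 + 6x^3


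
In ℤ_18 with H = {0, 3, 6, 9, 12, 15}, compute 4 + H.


4 + H = {4 + h (mod 18) : h ∈ H}
4+0=4, 4+3=7, 4+6=10, 4+9=13, 4+12=16, 4+15=1
4 + H = {1, 4, 7, 10, 13, 16} = 1 + H

4 + H = {1, 4, 7, 10, 13, 16}


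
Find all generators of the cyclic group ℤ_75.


g generates ℤ_n iff gcd(g,n) = 1
Prime factors of 75: 3, 5
Generators are g ∈ {1,...,74} not divisible by any of these primes.
Generators: {1, 2, 4, 7, 8, 11, 13, 14, 16, 17, 19, 22, 23, 26, 28, 29, 31, 32, 34, 37, 38, 41, 43, 44, 46, 47, 49, 52, 53, 56, 58, 59, 61, 62, 64, 67, 68, 71, 73, 74}
Number of generators = φ(75) = 40

Generators of ℤ_75 = {1, 2, 4, 7, 8, 11, 13, 14, 16, 17, 19, 22, 23, 26, 28, 29, 31, 32, 34, 37, 38, 41, 43, 44, 46, 47, 49, 52, 53, 56, 58, 59, 61, 62, 64, 67, 68, 71, 73, 74}


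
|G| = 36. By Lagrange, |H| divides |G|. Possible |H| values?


Lagrange's theorem: |H| divides |G|
|G| = 36
Divisors of 36: 1, 2, 3, 4, 6, 9, 12, 18, 36

Possible subgroup orders: {1, 2, 3, 4, 6, 9, 12, 18, 36}


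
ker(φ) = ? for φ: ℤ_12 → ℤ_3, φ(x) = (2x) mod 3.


Kernel = preimage of identity
ker(φ) = {x ∈ ℤ_12 : 2x ≡ 0 (mod 3)}. Since 3 | 12, φ is well-defined. The kernel is the cyclic subgroup ⟨3⟩ of ℤ_12 (order 4), i.e. {0, 3, 6, 9}

ker(φ) = {0, 3, 6, 9}


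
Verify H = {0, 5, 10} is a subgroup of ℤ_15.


Subgroup test for H = {0, 5, 10} in (ℤ_15, +):
(1) 0 ∈ H? Yes
(2) Closure: for all a,b ∈ H, (a+b) mod 15 ∈ H? Yes
(3) Inverses: for all a ∈ H, -a mod 15 ∈ H? Yes

Yes, H is a subgroup of ℤ_15


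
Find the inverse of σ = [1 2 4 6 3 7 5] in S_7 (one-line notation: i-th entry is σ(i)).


To find σ⁻¹, swap domain and range:
σ(1) = 1 → σ⁻¹(1) = 1
σ(2) = 2 → σ⁻¹(2) = 2
σ(3) = 4 → σ⁻¹(4) = 3
σ(4) = 6 → σ⁻¹(6) = 4
σ(5) = 3 → σ⁻¹(3) = 5
σ(6) = 7 → σ⁻¹(7) = 6
σ(7) = 5 → σ⁻¹(5) = 7

σ⁻¹ = [1 2 5 3 7 4 6]


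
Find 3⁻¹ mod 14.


Use the extended Euclidean algorithm to write 1 = 3·s + 14·t; then s mod 14 is the inverse.
Euclidean algorithm:
  3 = 0·14 + 3
  14 = 4·3 + 2
  3 = 1·2 + 1
  2 = 2·1 + 0
gcd(3,14) = 1
Back-substitution gives: 3·(5) + 14·(-1) = 1
So 3⁻¹ ≡ 5 ≡ 5 (mod 14)
Check: 3 × 5 = 15 ≡ 1 (mod 14) ✓

3⁻¹ ≡ 5 (mod 14)


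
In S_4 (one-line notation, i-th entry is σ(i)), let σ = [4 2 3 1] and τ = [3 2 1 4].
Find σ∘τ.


σ∘τ: apply τ first, then σ
1 →τ 3 →σ 3
2 →τ 2 →σ 2
3 →τ 1 →σ 4
4 →τ 4 →σ 1

σ∘τ = [3 2 4 1]


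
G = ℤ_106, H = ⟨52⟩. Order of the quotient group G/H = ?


|⟨52⟩| = n / gcd(52, 106) = 106 / 2 = 53
H is normal (ℤ_106 is abelian).
|G/H| = |G| / |H| = 106 / 53 = 2

|G/H| = 2


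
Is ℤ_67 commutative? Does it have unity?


ℤ_67 is a commutative ring with unity 1; 67 is prime, so ℤ_67 is a field (hence an integral domain)
Commutative: Yes
Integral domain: Yes
Has unity: Yes

ℤ_67: Commutative=Yes, Unity=Yes


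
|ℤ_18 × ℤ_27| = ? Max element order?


|ℤ_18 × ℤ_27| = 18 × 27 = 486
Max element order = lcm(18,27) = 54
Cyclic? No (gcd=9)

|ℤ_18×ℤ_27| = 486, max element order = 54


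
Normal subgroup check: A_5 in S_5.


H = A_5 in S_5
A_5 has index 2 in S_5, and every subgroup of index 2 is normal

Yes, normal subgroup


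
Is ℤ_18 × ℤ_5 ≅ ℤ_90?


Comparing ℤ_18 × ℤ_5 and ℤ_90:
gcd(18,5) = 1, so ℤ_18 × ℤ_5 ≅ ℤ_90 (CRT)

Yes, ℤ_18 × ℤ_5 ≅ ℤ_90


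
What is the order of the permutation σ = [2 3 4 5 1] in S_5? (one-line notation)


Cycle decomposition: (1 2 3 4 5)
Cycle lengths: 5
Order = lcm(5) = 5

ord(σ) = 5


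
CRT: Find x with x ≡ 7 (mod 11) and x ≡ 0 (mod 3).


m₁ = 11, m₂ = 3, gcd = 1, so CRT applies. M = m₁·m₂ = 33
Let M₁ = M/m₁ = 3, M₂ = M/m₂ = 11
Find y₁ ≡ M₁⁻¹ (mod m₁): 3⁻¹ ≡ 4 (mod 11)
Find y₂ ≡ M₂⁻¹ (mod m₂): 11⁻¹ ≡ 2 (mod 3)
x = a₁·M₁·y₁ + a₂·M₂·y₂ = 7·3·4 + 0·11·2 = 84
Reduce mod 33: x ≡ 18
Check: 18 mod 11 = 7 ✓, 18 mod 3 = 0 ✓

x ≡ 18 (mod 33)


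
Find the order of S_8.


|S_n| = n! (number of permutations of n symbols)
|S_8| = 8! = 40320

|S_8| = 40320


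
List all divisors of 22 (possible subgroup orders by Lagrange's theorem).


Lagrange's theorem: |H| divides |G|
|G| = 22
Divisors of 22: 1, 2, 11, 22

Possible subgroup orders: {1, 2, 11, 22}


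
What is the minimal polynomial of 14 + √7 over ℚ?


Let α = 14 + √7. Then α - 14 = √7, so (α - 14)² = 7, giving α² - 28α + 189 = 0. Degree 2 and α ∉ ℚ, so this is the minimal polynomial.

Minimal polynomial: x² - 28x + 189


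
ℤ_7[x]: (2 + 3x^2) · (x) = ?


Expand and collect like terms; reduce coefficients mod 7:
x^0: 2·0 = 0 ≡ 0 (mod 7)
x^1: 2·1 + 0·0 = 2 ≡ 2 (mod 7)
x^2: 0·1 + 3·0 = 0 ≡ 0 (mod 7)
x^3: 3·1 = 3 ≡ 3 (mod 7)
Result: 2x + 3x^3

f · g = 2x + 3x^3


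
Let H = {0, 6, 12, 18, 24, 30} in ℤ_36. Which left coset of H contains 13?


13 + H = {13 + h (mod 36) : h ∈ H}
13+0=13, 13+6=19, 13+12=25, 13+18=31, 13+24=1, 13+30=7
13 + H = {1, 7, 13, 19, 25, 31} = 1 + H

13 + H = {1, 7, 13, 19, 25, 31}


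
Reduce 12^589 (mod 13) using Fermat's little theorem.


Fermat's little theorem: if p is prime and gcd(a,p)=1, then a^(p-1) ≡ 1 (mod p)
p = 13 is prime, gcd(12,13) = 1
Reduce exponent: 589 mod 12 = 1
So 12^589 ≡ 12^1 (mod 13)
12^1 mod 13 = 12

12^589 ≡ 12 (mod 13)


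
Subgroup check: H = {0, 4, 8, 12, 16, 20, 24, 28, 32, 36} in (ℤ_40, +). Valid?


Subgroup test for H = {0, 4, 8, 12, 16, 20, 24, 28, 32, 36} in (ℤ_40, +):
(1) 0 ∈ H? Yes
(2) Closure: for all a,b ∈ H, (a+b) mod 40 ∈ H? Yes
(3) Inverses: for all a ∈ H, -a mod 40 ∈ H? Yes

Yes, H is a subgroup of ℤ_40


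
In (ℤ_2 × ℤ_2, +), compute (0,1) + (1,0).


Operation: componentwise addition mod (2, 2)
(0,1) + (1,0) = ((a₁+b₁) mod 2, (a₂+b₂) mod 2) with a = (0,1), b = (1,0)

(0,1) + (1,0) = (1,1)


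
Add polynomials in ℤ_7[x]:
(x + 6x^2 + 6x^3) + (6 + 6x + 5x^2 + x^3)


Add coefficients mod 7:
x^0: 0 + 6 = 6 (mod 7)
x^1: 1 + 6 = 0 (mod 7)
x^2: 6 + 5 = 4 (mod 7)
x^3: 6 + 1 = 0 (mod 7)
Result: 6 + 4x^2

f + g = 6 + 4x^2


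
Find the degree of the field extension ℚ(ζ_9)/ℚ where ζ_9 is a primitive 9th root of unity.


[ℚ(ζ_n):ℚ] = deg Φ_n(x) = φ(n). Here φ(9) = 6

[ℚ(ζ_9)/ℚ where ζ_9 is a primitive 9th root of unity] = 6


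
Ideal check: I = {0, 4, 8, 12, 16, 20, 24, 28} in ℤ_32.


Check ideal conditions for I = {0, 4, 8, 12, 16, 20, 24, 28} in ℤ_32:
(1) I is an additive subgroup? Yes
(2) For r ∈ ℤ_32 and a ∈ I: r·a ∈ I? Yes

Yes, I is an ideal of ℤ_32


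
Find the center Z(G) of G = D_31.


Z(G) = {g ∈ G | gx = xg for all x ∈ G}
For odd n, Z(D_n) = {e}: no nontrivial rotation commutes with all reflections

Z(D_31) = {e}


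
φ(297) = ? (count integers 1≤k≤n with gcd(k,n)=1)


Factor n: 297 = 3^3 × 11
φ(n) = n · ∏(1 - 1/p) over distinct primes p | n
φ(297) = 297 · (1 - 1/3) · (1 - 1/11) = 180

φ(297) = 180


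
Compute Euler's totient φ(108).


Factor n: 108 = 2^2 × 3^3
φ(n) = n · ∏(1 - 1/p) over distinct primes p | n
φ(108) = 108 · (1 - 1/2) · (1 - 1/3) = 36

φ(108) = 36


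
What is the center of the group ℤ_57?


Z(G) = {g ∈ G | gx = xg for all x ∈ G}
ℤ_57 is abelian, so Z(G) = G

Z(ℤ_57) = ℤ_57


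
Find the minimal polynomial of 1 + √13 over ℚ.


Let α = 1 + √13. Then α - 1 = √13, so (α - 1)² = 13, giving α² - 2α - 12 = 0. Degree 2 and α ∉ ℚ, so this is the minimal polynomial.

Minimal polynomial: x² - 2x - 12


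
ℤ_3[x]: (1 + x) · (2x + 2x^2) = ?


Expand and collect like terms; reduce coefficients mod 3:
x^0: 1·0 = 0 ≡ 0 (mod 3)
x^1: 1·2 + 1·0 = 2 ≡ 2 (mod 3)
x^2: 1·2 + 1·2 = 4 ≡ 1 (mod 3)
x^3: 1·2 = 2 ≡ 2 (mod 3)
Result: 2x + x^2 + 2x^3

f · g = 2x + x^2 + 2x^3


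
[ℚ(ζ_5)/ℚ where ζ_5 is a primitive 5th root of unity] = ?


[ℚ(ζ_n):ℚ] = deg Φ_n(x) = φ(n). Here φ(5) = 4

[ℚ(ζ_5)/ℚ where ζ_5 is a primitive 5th root of unity] = 4


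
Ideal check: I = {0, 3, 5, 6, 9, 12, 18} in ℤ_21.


Check ideal conditions for I = {0, 3, 5, 6, 9, 12, 18} in ℤ_21:
(1) I is an additive subgroup? No
(2) For r ∈ ℤ_21 and a ∈ I: r·a ∈ I? No  [counterexample: r=2, a=5, r·a mod 21 = 10 ∉ I]

No, I is not an ideal of ℤ_21


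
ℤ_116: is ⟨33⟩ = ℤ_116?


g generates ℤ_n iff gcd(g, n) = 1
gcd(33, 116) = 1
Since gcd = 1, 33 is a generator.

Yes, 33 generates ℤ_116
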